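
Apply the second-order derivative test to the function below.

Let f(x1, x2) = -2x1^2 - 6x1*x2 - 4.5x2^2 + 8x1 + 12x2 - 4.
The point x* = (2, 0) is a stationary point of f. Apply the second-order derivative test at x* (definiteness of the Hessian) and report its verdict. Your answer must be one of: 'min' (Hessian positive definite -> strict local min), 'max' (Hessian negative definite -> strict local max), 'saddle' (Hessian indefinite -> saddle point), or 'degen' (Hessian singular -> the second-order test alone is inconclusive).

Compute the Hessian H = grad^2 f:
  H = [[-4, -6], [-6, -9]]
Verify stationarity: grad f(x*) = H x* + g = (0, 0).
Eigenvalues of H: -13, 0.
H has a zero eigenvalue (singular; negative semidefinite but not definite), so H is neither positive definite, negative definite, nor indefinite. The second-order test alone is inconclusive -> degen.
(Indeed, f is constant along the null direction of H through x*, so x* is not a strict local extremum.)

degen


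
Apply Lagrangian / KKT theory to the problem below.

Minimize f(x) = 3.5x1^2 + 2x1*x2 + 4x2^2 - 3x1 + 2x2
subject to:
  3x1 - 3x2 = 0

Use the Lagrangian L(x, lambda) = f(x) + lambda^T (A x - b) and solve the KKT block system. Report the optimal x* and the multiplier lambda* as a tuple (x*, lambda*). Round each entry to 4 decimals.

Form the Lagrangian:
  L(x, lambda) = (1/2) x^T Q x + c^T x + lambda^T (A x - b)
Stationarity (grad_x L = 0): Q x + c + A^T lambda = 0.
Primal feasibility: A x = b.

This gives the KKT block system:
  [ Q   A^T ] [ x     ]   [-c ]
  [ A    0  ] [ lambda ] = [ b ]

Solving the linear system:
  x*      = (0.0526, 0.0526)
  lambda* = (0.8421)
  f(x*)   = -0.0263

x* = (0.0526, 0.0526), lambda* = (0.8421)


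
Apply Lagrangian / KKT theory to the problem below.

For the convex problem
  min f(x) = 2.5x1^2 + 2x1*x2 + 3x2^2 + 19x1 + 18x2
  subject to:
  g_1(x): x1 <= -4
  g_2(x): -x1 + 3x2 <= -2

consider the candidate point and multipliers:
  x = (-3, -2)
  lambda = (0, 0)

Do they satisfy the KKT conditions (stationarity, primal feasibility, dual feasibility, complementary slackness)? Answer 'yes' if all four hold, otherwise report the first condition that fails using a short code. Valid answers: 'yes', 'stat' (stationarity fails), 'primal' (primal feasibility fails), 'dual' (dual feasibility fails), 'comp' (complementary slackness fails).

Gradient of f: grad f(x) = Q x + c = (0, 0)
Constraint values g_i(x) = a_i^T x - b_i:
  g_1((-3, -2)) = 1
  g_2((-3, -2)) = -1
Stationarity residual: grad f(x) + sum_i lambda_i a_i = (0, 0)
  -> stationarity OK
Primal feasibility (all g_i <= 0): FAILS
Dual feasibility (all lambda_i >= 0): OK
Complementary slackness (lambda_i * g_i(x) = 0 for all i): OK

Verdict: the first failing condition is primal_feasibility -> primal.

primal


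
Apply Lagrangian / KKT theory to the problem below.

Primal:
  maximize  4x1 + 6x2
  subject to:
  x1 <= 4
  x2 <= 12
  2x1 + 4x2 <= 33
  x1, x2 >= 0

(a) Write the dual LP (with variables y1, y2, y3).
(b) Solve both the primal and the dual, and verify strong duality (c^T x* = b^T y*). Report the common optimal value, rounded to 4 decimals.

The standard primal-dual pair for 'max c^T x s.t. A x <= b, x >= 0' is:
  Dual:  min b^T y  s.t.  A^T y >= c,  y >= 0.

So the dual LP is:
  minimize  4y1 + 12y2 + 33y3
  subject to:
    y1 + 2y3 >= 4
    y2 + 4y3 >= 6
    y1, y2, y3 >= 0

Solving the primal: x* = (4, 6.25).
  primal value c^T x* = 53.5.
Solving the dual: y* = (1, 0, 1.5).
  dual value b^T y* = 53.5.
Strong duality: c^T x* = b^T y*. Confirmed.

53.5


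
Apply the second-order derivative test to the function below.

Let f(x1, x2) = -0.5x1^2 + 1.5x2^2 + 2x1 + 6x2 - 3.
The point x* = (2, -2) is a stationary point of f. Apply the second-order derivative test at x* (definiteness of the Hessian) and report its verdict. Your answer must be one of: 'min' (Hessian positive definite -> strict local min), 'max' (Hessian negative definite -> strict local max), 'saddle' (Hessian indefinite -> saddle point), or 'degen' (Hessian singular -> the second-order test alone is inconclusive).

Compute the Hessian H = grad^2 f:
  H = [[-1, 0], [0, 3]]
Verify stationarity: grad f(x*) = H x* + g = (0, 0).
Eigenvalues of H: -1, 3.
Eigenvalues have mixed signs, so H is indefinite -> x* is a saddle point.

saddle


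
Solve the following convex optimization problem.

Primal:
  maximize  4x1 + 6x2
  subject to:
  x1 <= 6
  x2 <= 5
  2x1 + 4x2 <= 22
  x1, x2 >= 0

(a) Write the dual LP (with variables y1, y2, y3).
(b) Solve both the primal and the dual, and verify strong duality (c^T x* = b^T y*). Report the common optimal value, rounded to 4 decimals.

The standard primal-dual pair for 'max c^T x s.t. A x <= b, x >= 0' is:
  Dual:  min b^T y  s.t.  A^T y >= c,  y >= 0.

So the dual LP is:
  minimize  6y1 + 5y2 + 22y3
  subject to:
    y1 + 2y3 >= 4
    y2 + 4y3 >= 6
    y1, y2, y3 >= 0

Solving the primal: x* = (6, 2.5).
  primal value c^T x* = 39.
Solving the dual: y* = (1, 0, 1.5).
  dual value b^T y* = 39.
Strong duality: c^T x* = b^T y*. Confirmed.

39


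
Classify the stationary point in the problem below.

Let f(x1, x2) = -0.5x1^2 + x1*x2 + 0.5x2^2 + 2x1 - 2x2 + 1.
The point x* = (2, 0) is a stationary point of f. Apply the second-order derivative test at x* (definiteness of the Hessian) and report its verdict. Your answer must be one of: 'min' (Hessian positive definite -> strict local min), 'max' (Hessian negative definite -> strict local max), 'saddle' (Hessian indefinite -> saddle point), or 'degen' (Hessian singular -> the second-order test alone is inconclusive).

Compute the Hessian H = grad^2 f:
  H = [[-1, 1], [1, 1]]
Verify stationarity: grad f(x*) = H x* + g = (0, 0).
Eigenvalues of H: -1.4142, 1.4142.
Eigenvalues have mixed signs, so H is indefinite -> x* is a saddle point.

saddle


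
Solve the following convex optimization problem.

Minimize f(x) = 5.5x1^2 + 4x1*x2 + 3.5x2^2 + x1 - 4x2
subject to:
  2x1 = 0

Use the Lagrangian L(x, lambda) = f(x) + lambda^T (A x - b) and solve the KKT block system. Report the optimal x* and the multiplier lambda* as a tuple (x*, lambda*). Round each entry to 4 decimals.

Form the Lagrangian:
  L(x, lambda) = (1/2) x^T Q x + c^T x + lambda^T (A x - b)
Stationarity (grad_x L = 0): Q x + c + A^T lambda = 0.
Primal feasibility: A x = b.

This gives the KKT block system:
  [ Q   A^T ] [ x     ]   [-c ]
  [ A    0  ] [ lambda ] = [ b ]

Solving the linear system:
  x*      = (0, 0.5714)
  lambda* = (-1.6429)
  f(x*)   = -1.1429

x* = (0, 0.5714), lambda* = (-1.6429)


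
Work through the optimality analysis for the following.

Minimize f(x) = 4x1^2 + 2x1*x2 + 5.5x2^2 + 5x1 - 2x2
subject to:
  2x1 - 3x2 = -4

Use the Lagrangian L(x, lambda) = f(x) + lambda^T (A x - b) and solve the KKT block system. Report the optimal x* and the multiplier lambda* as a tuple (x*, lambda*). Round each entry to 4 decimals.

Form the Lagrangian:
  L(x, lambda) = (1/2) x^T Q x + c^T x + lambda^T (A x - b)
Stationarity (grad_x L = 0): Q x + c + A^T lambda = 0.
Primal feasibility: A x = b.

This gives the KKT block system:
  [ Q   A^T ] [ x     ]   [-c ]
  [ A    0  ] [ lambda ] = [ b ]

Solving the linear system:
  x*      = (-1.0357, 0.6429)
  lambda* = (1)
  f(x*)   = -1.2321

x* = (-1.0357, 0.6429), lambda* = (1)


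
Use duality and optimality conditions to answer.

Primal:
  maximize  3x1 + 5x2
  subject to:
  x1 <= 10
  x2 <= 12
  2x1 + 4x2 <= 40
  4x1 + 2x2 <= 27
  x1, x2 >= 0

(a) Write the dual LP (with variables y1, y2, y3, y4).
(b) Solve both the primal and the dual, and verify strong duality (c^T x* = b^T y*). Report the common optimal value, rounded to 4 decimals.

The standard primal-dual pair for 'max c^T x s.t. A x <= b, x >= 0' is:
  Dual:  min b^T y  s.t.  A^T y >= c,  y >= 0.

So the dual LP is:
  minimize  10y1 + 12y2 + 40y3 + 27y4
  subject to:
    y1 + 2y3 + 4y4 >= 3
    y2 + 4y3 + 2y4 >= 5
    y1, y2, y3, y4 >= 0

Solving the primal: x* = (2.3333, 8.8333).
  primal value c^T x* = 51.1667.
Solving the dual: y* = (0, 0, 1.1667, 0.1667).
  dual value b^T y* = 51.1667.
Strong duality: c^T x* = b^T y*. Confirmed.

51.1667


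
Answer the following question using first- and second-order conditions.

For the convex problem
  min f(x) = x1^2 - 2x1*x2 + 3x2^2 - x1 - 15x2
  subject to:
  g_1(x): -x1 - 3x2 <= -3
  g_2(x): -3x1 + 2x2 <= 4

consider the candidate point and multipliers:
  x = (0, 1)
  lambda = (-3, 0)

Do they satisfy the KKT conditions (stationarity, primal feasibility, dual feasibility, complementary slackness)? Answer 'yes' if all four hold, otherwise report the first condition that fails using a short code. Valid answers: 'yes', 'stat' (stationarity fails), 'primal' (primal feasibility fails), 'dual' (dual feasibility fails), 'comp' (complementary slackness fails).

Gradient of f: grad f(x) = Q x + c = (-3, -9)
Constraint values g_i(x) = a_i^T x - b_i:
  g_1((0, 1)) = 0
  g_2((0, 1)) = -2
Stationarity residual: grad f(x) + sum_i lambda_i a_i = (0, 0)
  -> stationarity OK
Primal feasibility (all g_i <= 0): OK
Dual feasibility (all lambda_i >= 0): FAILS
Complementary slackness (lambda_i * g_i(x) = 0 for all i): OK

Verdict: the first failing condition is dual_feasibility -> dual.

dual


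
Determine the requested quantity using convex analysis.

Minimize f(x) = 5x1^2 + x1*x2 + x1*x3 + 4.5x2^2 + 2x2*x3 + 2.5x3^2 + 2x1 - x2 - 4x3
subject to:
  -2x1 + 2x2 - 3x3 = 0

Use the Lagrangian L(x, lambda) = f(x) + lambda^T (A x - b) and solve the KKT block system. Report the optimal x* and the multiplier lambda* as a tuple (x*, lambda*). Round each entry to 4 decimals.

Form the Lagrangian:
  L(x, lambda) = (1/2) x^T Q x + c^T x + lambda^T (A x - b)
Stationarity (grad_x L = 0): Q x + c + A^T lambda = 0.
Primal feasibility: A x = b.

This gives the KKT block system:
  [ Q   A^T ] [ x     ]   [-c ]
  [ A    0  ] [ lambda ] = [ b ]

Solving the linear system:
  x*      = (-0.392, 0.2107, 0.4018)
  lambda* = (-0.6539)
  f(x*)   = -1.301

x* = (-0.392, 0.2107, 0.4018), lambda* = (-0.6539)


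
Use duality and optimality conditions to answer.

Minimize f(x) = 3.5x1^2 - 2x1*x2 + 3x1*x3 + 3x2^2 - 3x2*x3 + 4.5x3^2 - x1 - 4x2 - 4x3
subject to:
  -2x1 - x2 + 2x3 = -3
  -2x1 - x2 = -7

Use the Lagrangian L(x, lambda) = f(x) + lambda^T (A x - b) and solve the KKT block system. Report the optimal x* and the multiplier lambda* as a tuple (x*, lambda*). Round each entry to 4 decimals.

Form the Lagrangian:
  L(x, lambda) = (1/2) x^T Q x + c^T x + lambda^T (A x - b)
Stationarity (grad_x L = 0): Q x + c + A^T lambda = 0.
Primal feasibility: A x = b.

This gives the KKT block system:
  [ Q   A^T ] [ x     ]   [-c ]
  [ A    0  ] [ lambda ] = [ b ]

Solving the linear system:
  x*      = (1.8718, 3.2564, 2)
  lambda* = (-4.9231, 10.7179)
  f(x*)   = 18.6795

x* = (1.8718, 3.2564, 2), lambda* = (-4.9231, 10.7179)


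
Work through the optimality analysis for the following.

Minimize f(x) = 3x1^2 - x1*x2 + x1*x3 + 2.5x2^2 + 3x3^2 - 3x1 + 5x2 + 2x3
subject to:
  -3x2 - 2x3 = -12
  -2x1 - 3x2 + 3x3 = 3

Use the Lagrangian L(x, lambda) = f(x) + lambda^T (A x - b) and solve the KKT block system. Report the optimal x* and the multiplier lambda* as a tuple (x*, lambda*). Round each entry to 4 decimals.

Form the Lagrangian:
  L(x, lambda) = (1/2) x^T Q x + c^T x + lambda^T (A x - b)
Stationarity (grad_x L = 0): Q x + c + A^T lambda = 0.
Primal feasibility: A x = b.

This gives the KKT block system:
  [ Q   A^T ] [ x     ]   [-c ]
  [ A    0  ] [ lambda ] = [ b ]

Solving the linear system:
  x*      = (-0.2312, 2.0617, 2.9075)
  lambda* = (6.9507, -1.7708)
  f(x*)   = 52.7688

x* = (-0.2312, 2.0617, 2.9075), lambda* = (6.9507, -1.7708)


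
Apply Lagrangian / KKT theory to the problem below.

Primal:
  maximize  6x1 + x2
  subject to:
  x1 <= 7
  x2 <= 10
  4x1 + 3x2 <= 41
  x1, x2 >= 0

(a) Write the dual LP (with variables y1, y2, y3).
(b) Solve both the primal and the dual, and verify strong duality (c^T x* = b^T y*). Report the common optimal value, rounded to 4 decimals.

The standard primal-dual pair for 'max c^T x s.t. A x <= b, x >= 0' is:
  Dual:  min b^T y  s.t.  A^T y >= c,  y >= 0.

So the dual LP is:
  minimize  7y1 + 10y2 + 41y3
  subject to:
    y1 + 4y3 >= 6
    y2 + 3y3 >= 1
    y1, y2, y3 >= 0

Solving the primal: x* = (7, 4.3333).
  primal value c^T x* = 46.3333.
Solving the dual: y* = (4.6667, 0, 0.3333).
  dual value b^T y* = 46.3333.
Strong duality: c^T x* = b^T y*. Confirmed.

46.3333


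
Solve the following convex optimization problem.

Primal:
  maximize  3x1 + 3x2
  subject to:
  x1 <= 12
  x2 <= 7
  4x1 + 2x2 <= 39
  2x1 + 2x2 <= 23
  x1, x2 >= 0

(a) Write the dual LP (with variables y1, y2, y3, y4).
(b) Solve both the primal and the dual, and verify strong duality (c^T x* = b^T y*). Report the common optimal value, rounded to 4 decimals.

The standard primal-dual pair for 'max c^T x s.t. A x <= b, x >= 0' is:
  Dual:  min b^T y  s.t.  A^T y >= c,  y >= 0.

So the dual LP is:
  minimize  12y1 + 7y2 + 39y3 + 23y4
  subject to:
    y1 + 4y3 + 2y4 >= 3
    y2 + 2y3 + 2y4 >= 3
    y1, y2, y3, y4 >= 0

Solving the primal: x* = (8, 3.5).
  primal value c^T x* = 34.5.
Solving the dual: y* = (0, 0, 0, 1.5).
  dual value b^T y* = 34.5.
Strong duality: c^T x* = b^T y*. Confirmed.

34.5


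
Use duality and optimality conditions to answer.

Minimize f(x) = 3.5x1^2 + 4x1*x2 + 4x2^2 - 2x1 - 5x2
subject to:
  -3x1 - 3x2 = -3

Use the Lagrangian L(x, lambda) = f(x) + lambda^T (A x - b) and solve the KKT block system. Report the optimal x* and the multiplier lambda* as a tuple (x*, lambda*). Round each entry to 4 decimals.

Form the Lagrangian:
  L(x, lambda) = (1/2) x^T Q x + c^T x + lambda^T (A x - b)
Stationarity (grad_x L = 0): Q x + c + A^T lambda = 0.
Primal feasibility: A x = b.

This gives the KKT block system:
  [ Q   A^T ] [ x     ]   [-c ]
  [ A    0  ] [ lambda ] = [ b ]

Solving the linear system:
  x*      = (0.1429, 0.8571)
  lambda* = (0.8095)
  f(x*)   = -1.0714

x* = (0.1429, 0.8571), lambda* = (0.8095)


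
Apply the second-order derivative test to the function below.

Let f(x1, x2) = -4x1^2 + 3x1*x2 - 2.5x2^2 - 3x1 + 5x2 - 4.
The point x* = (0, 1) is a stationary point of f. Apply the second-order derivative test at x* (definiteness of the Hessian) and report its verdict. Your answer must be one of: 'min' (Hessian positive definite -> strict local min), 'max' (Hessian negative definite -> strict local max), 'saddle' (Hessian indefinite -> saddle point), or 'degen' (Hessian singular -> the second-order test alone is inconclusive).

Compute the Hessian H = grad^2 f:
  H = [[-8, 3], [3, -5]]
Verify stationarity: grad f(x*) = H x* + g = (0, 0).
Eigenvalues of H: -9.8541, -3.1459.
Both eigenvalues < 0, so H is negative definite -> x* is a strict local max.

max


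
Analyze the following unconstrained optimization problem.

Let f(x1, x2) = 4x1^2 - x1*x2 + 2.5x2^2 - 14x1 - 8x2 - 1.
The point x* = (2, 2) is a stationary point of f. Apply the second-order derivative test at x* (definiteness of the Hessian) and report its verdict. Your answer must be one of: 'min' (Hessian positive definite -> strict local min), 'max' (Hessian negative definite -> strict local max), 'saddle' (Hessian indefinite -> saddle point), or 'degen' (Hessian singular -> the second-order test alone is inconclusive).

Compute the Hessian H = grad^2 f:
  H = [[8, -1], [-1, 5]]
Verify stationarity: grad f(x*) = H x* + g = (0, 0).
Eigenvalues of H: 4.6972, 8.3028.
Both eigenvalues > 0, so H is positive definite -> x* is a strict local min.

min


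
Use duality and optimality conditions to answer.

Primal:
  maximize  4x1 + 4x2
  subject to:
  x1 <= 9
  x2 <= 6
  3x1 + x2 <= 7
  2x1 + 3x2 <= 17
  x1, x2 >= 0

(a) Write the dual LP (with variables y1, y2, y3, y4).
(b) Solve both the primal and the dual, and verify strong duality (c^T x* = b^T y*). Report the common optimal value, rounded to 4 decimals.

The standard primal-dual pair for 'max c^T x s.t. A x <= b, x >= 0' is:
  Dual:  min b^T y  s.t.  A^T y >= c,  y >= 0.

So the dual LP is:
  minimize  9y1 + 6y2 + 7y3 + 17y4
  subject to:
    y1 + 3y3 + 2y4 >= 4
    y2 + y3 + 3y4 >= 4
    y1, y2, y3, y4 >= 0

Solving the primal: x* = (0.5714, 5.2857).
  primal value c^T x* = 23.4286.
Solving the dual: y* = (0, 0, 0.5714, 1.1429).
  dual value b^T y* = 23.4286.
Strong duality: c^T x* = b^T y*. Confirmed.

23.4286


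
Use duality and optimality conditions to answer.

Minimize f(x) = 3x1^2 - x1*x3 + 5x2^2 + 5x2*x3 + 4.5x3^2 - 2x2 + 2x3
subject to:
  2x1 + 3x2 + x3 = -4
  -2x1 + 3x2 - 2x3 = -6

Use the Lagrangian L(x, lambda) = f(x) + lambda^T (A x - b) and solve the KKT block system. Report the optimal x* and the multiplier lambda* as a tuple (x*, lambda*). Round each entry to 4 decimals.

Form the Lagrangian:
  L(x, lambda) = (1/2) x^T Q x + c^T x + lambda^T (A x - b)
Stationarity (grad_x L = 0): Q x + c + A^T lambda = 0.
Primal feasibility: A x = b.

This gives the KKT block system:
  [ Q   A^T ] [ x     ]   [-c ]
  [ A    0  ] [ lambda ] = [ b ]

Solving the linear system:
  x*      = (-0.0781, -1.5382, 0.7709)
  lambda* = (2.5645, 1.9447)
  f(x*)   = 13.2722

x* = (-0.0781, -1.5382, 0.7709), lambda* = (2.5645, 1.9447)


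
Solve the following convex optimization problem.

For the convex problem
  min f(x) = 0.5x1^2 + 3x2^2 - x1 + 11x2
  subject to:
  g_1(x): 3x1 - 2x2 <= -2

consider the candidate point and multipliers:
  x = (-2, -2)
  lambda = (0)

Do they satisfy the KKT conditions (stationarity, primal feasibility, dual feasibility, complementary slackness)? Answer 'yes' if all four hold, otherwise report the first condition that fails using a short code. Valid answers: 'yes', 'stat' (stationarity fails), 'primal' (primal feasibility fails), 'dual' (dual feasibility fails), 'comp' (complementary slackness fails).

Gradient of f: grad f(x) = Q x + c = (-3, -1)
Constraint values g_i(x) = a_i^T x - b_i:
  g_1((-2, -2)) = 0
Stationarity residual: grad f(x) + sum_i lambda_i a_i = (-3, -1)
  -> stationarity FAILS
Primal feasibility (all g_i <= 0): OK
Dual feasibility (all lambda_i >= 0): OK
Complementary slackness (lambda_i * g_i(x) = 0 for all i): OK

Verdict: the first failing condition is stationarity -> stat.

stat


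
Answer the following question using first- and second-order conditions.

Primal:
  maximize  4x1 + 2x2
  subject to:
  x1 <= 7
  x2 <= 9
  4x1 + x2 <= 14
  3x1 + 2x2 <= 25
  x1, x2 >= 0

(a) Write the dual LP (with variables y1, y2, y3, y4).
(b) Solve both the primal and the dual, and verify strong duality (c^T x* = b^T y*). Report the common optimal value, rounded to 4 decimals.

The standard primal-dual pair for 'max c^T x s.t. A x <= b, x >= 0' is:
  Dual:  min b^T y  s.t.  A^T y >= c,  y >= 0.

So the dual LP is:
  minimize  7y1 + 9y2 + 14y3 + 25y4
  subject to:
    y1 + 4y3 + 3y4 >= 4
    y2 + y3 + 2y4 >= 2
    y1, y2, y3, y4 >= 0

Solving the primal: x* = (1.25, 9).
  primal value c^T x* = 23.
Solving the dual: y* = (0, 1, 1, 0).
  dual value b^T y* = 23.
Strong duality: c^T x* = b^T y*. Confirmed.

23


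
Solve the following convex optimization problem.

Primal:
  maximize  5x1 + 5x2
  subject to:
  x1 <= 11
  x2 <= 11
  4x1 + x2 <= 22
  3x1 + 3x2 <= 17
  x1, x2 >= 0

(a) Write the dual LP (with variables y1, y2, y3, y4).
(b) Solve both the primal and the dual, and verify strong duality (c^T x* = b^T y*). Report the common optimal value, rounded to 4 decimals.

The standard primal-dual pair for 'max c^T x s.t. A x <= b, x >= 0' is:
  Dual:  min b^T y  s.t.  A^T y >= c,  y >= 0.

So the dual LP is:
  minimize  11y1 + 11y2 + 22y3 + 17y4
  subject to:
    y1 + 4y3 + 3y4 >= 5
    y2 + y3 + 3y4 >= 5
    y1, y2, y3, y4 >= 0

Solving the primal: x* = (5.4444, 0.2222).
  primal value c^T x* = 28.3333.
Solving the dual: y* = (0, 0, 0, 1.6667).
  dual value b^T y* = 28.3333.
Strong duality: c^T x* = b^T y*. Confirmed.

28.3333


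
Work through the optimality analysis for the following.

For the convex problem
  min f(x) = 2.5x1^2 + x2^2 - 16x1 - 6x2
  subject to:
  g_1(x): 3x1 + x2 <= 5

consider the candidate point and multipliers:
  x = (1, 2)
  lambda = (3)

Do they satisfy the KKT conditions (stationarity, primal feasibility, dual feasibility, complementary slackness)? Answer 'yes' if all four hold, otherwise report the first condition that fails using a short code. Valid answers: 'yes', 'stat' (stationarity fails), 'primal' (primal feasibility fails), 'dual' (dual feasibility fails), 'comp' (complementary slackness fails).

Gradient of f: grad f(x) = Q x + c = (-11, -2)
Constraint values g_i(x) = a_i^T x - b_i:
  g_1((1, 2)) = 0
Stationarity residual: grad f(x) + sum_i lambda_i a_i = (-2, 1)
  -> stationarity FAILS
Primal feasibility (all g_i <= 0): OK
Dual feasibility (all lambda_i >= 0): OK
Complementary slackness (lambda_i * g_i(x) = 0 for all i): OK

Verdict: the first failing condition is stationarity -> stat.

stat


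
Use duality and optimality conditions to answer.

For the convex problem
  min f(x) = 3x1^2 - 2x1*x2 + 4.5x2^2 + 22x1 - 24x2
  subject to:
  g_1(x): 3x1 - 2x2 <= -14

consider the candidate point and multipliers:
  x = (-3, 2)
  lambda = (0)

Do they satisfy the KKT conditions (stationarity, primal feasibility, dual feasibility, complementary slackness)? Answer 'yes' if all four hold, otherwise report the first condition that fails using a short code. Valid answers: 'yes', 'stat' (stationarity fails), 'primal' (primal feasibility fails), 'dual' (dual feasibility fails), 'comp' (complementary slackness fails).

Gradient of f: grad f(x) = Q x + c = (0, 0)
Constraint values g_i(x) = a_i^T x - b_i:
  g_1((-3, 2)) = 1
Stationarity residual: grad f(x) + sum_i lambda_i a_i = (0, 0)
  -> stationarity OK
Primal feasibility (all g_i <= 0): FAILS
Dual feasibility (all lambda_i >= 0): OK
Complementary slackness (lambda_i * g_i(x) = 0 for all i): OK

Verdict: the first failing condition is primal_feasibility -> primal.

primal


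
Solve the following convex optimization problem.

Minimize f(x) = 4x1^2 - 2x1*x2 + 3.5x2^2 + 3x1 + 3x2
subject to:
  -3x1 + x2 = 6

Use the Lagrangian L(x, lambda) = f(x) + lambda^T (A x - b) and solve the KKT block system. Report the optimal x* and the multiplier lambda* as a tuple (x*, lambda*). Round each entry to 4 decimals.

Form the Lagrangian:
  L(x, lambda) = (1/2) x^T Q x + c^T x + lambda^T (A x - b)
Stationarity (grad_x L = 0): Q x + c + A^T lambda = 0.
Primal feasibility: A x = b.

This gives the KKT block system:
  [ Q   A^T ] [ x     ]   [-c ]
  [ A    0  ] [ lambda ] = [ b ]

Solving the linear system:
  x*      = (-2.1356, -0.4068)
  lambda* = (-4.4237)
  f(x*)   = 9.4576

x* = (-2.1356, -0.4068), lambda* = (-4.4237)


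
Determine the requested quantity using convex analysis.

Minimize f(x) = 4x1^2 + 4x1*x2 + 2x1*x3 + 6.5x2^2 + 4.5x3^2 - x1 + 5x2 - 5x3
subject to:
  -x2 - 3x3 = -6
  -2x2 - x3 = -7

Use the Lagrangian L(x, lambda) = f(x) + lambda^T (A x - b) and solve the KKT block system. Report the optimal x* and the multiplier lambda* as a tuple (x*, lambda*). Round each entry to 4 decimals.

Form the Lagrangian:
  L(x, lambda) = (1/2) x^T Q x + c^T x + lambda^T (A x - b)
Stationarity (grad_x L = 0): Q x + c + A^T lambda = 0.
Primal feasibility: A x = b.

This gives the KKT block system:
  [ Q   A^T ] [ x     ]   [-c ]
  [ A    0  ] [ lambda ] = [ b ]

Solving the linear system:
  x*      = (-1.625, 3, 1)
  lambda* = (-7.2, 22.35)
  f(x*)   = 62.4375

x* = (-1.625, 3, 1), lambda* = (-7.2, 22.35)


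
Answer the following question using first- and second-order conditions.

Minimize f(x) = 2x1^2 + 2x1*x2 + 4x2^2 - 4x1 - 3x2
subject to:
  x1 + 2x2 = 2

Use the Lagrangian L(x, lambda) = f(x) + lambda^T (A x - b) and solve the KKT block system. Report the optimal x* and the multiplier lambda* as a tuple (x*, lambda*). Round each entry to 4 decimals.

Form the Lagrangian:
  L(x, lambda) = (1/2) x^T Q x + c^T x + lambda^T (A x - b)
Stationarity (grad_x L = 0): Q x + c + A^T lambda = 0.
Primal feasibility: A x = b.

This gives the KKT block system:
  [ Q   A^T ] [ x     ]   [-c ]
  [ A    0  ] [ lambda ] = [ b ]

Solving the linear system:
  x*      = (1.125, 0.4375)
  lambda* = (-1.375)
  f(x*)   = -1.5312

x* = (1.125, 0.4375), lambda* = (-1.375)


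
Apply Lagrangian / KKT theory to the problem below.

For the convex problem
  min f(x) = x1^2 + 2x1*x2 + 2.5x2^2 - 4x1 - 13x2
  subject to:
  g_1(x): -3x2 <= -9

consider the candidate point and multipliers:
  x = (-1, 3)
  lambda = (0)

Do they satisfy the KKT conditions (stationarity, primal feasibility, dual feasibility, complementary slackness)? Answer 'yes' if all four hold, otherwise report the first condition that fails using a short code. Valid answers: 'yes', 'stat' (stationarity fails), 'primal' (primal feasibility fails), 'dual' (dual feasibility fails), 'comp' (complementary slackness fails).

Gradient of f: grad f(x) = Q x + c = (0, 0)
Constraint values g_i(x) = a_i^T x - b_i:
  g_1((-1, 3)) = 0
Stationarity residual: grad f(x) + sum_i lambda_i a_i = (0, 0)
  -> stationarity OK
Primal feasibility (all g_i <= 0): OK
Dual feasibility (all lambda_i >= 0): OK
Complementary slackness (lambda_i * g_i(x) = 0 for all i): OK

Verdict: yes, KKT holds.

yes


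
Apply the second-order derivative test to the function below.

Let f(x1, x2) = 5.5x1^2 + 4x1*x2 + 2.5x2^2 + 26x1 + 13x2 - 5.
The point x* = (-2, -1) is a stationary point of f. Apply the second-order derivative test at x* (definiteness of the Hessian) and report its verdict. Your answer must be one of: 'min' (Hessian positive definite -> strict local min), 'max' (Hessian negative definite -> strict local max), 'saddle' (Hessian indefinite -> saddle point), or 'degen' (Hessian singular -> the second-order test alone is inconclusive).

Compute the Hessian H = grad^2 f:
  H = [[11, 4], [4, 5]]
Verify stationarity: grad f(x*) = H x* + g = (0, 0).
Eigenvalues of H: 3, 13.
Both eigenvalues > 0, so H is positive definite -> x* is a strict local min.

min


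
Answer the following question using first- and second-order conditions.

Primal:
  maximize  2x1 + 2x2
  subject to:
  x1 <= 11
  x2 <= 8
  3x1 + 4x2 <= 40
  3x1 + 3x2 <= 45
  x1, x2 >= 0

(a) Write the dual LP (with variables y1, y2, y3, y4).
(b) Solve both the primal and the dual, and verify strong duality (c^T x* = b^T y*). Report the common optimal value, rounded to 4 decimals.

The standard primal-dual pair for 'max c^T x s.t. A x <= b, x >= 0' is:
  Dual:  min b^T y  s.t.  A^T y >= c,  y >= 0.

So the dual LP is:
  minimize  11y1 + 8y2 + 40y3 + 45y4
  subject to:
    y1 + 3y3 + 3y4 >= 2
    y2 + 4y3 + 3y4 >= 2
    y1, y2, y3, y4 >= 0

Solving the primal: x* = (11, 1.75).
  primal value c^T x* = 25.5.
Solving the dual: y* = (0.5, 0, 0.5, 0).
  dual value b^T y* = 25.5.
Strong duality: c^T x* = b^T y*. Confirmed.

25.5


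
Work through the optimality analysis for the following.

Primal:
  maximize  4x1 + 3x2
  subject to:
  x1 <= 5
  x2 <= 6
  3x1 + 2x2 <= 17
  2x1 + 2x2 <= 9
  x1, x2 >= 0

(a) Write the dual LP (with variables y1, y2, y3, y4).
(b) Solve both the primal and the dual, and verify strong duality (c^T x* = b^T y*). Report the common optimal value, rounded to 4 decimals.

The standard primal-dual pair for 'max c^T x s.t. A x <= b, x >= 0' is:
  Dual:  min b^T y  s.t.  A^T y >= c,  y >= 0.

So the dual LP is:
  minimize  5y1 + 6y2 + 17y3 + 9y4
  subject to:
    y1 + 3y3 + 2y4 >= 4
    y2 + 2y3 + 2y4 >= 3
    y1, y2, y3, y4 >= 0

Solving the primal: x* = (4.5, 0).
  primal value c^T x* = 18.
Solving the dual: y* = (0, 0, 0, 2).
  dual value b^T y* = 18.
Strong duality: c^T x* = b^T y*. Confirmed.

18


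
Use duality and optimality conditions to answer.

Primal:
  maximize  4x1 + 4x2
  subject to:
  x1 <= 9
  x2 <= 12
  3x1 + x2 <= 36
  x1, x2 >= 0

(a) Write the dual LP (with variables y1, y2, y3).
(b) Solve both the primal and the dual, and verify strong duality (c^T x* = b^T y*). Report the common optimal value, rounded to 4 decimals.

The standard primal-dual pair for 'max c^T x s.t. A x <= b, x >= 0' is:
  Dual:  min b^T y  s.t.  A^T y >= c,  y >= 0.

So the dual LP is:
  minimize  9y1 + 12y2 + 36y3
  subject to:
    y1 + 3y3 >= 4
    y2 + y3 >= 4
    y1, y2, y3 >= 0

Solving the primal: x* = (8, 12).
  primal value c^T x* = 80.
Solving the dual: y* = (0, 2.6667, 1.3333).
  dual value b^T y* = 80.
Strong duality: c^T x* = b^T y*. Confirmed.

80


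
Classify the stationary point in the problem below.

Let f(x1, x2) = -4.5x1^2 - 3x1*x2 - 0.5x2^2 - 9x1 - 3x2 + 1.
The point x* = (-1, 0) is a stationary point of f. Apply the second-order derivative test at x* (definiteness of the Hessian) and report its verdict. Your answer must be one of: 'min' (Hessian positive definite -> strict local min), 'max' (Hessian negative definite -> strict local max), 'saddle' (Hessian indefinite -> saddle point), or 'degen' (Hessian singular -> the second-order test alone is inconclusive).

Compute the Hessian H = grad^2 f:
  H = [[-9, -3], [-3, -1]]
Verify stationarity: grad f(x*) = H x* + g = (0, 0).
Eigenvalues of H: -10, 0.
H has a zero eigenvalue (singular; negative semidefinite but not definite), so H is neither positive definite, negative definite, nor indefinite. The second-order test alone is inconclusive -> degen.
(Indeed, f is constant along the null direction of H through x*, so x* is not a strict local extremum.)

degen


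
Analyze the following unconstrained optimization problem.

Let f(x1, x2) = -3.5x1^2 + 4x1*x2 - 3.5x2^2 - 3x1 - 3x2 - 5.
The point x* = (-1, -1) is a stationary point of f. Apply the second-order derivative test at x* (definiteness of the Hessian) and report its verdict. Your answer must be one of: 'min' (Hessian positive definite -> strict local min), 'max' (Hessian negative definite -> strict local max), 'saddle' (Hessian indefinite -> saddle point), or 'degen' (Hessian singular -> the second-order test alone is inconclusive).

Compute the Hessian H = grad^2 f:
  H = [[-7, 4], [4, -7]]
Verify stationarity: grad f(x*) = H x* + g = (0, 0).
Eigenvalues of H: -11, -3.
Both eigenvalues < 0, so H is negative definite -> x* is a strict local max.

max


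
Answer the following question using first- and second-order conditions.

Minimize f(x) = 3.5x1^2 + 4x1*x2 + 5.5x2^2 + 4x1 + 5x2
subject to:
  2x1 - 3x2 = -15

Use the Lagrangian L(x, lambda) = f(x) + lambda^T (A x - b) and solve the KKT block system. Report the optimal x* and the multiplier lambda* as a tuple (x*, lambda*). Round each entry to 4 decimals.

Form the Lagrangian:
  L(x, lambda) = (1/2) x^T Q x + c^T x + lambda^T (A x - b)
Stationarity (grad_x L = 0): Q x + c + A^T lambda = 0.
Primal feasibility: A x = b.

This gives the KKT block system:
  [ Q   A^T ] [ x     ]   [-c ]
  [ A    0  ] [ lambda ] = [ b ]

Solving the linear system:
  x*      = (-3.7161, 2.5226)
  lambda* = (5.9613)
  f(x*)   = 43.5839

x* = (-3.7161, 2.5226), lambda* = (5.9613)


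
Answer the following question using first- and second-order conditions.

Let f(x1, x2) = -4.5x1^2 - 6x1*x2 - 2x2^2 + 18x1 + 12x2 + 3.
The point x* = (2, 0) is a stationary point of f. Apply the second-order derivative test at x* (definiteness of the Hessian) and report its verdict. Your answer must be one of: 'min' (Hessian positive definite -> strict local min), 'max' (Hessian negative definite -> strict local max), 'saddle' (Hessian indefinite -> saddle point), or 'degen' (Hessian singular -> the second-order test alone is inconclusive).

Compute the Hessian H = grad^2 f:
  H = [[-9, -6], [-6, -4]]
Verify stationarity: grad f(x*) = H x* + g = (0, 0).
Eigenvalues of H: -13, 0.
H has a zero eigenvalue (singular; negative semidefinite but not definite), so H is neither positive definite, negative definite, nor indefinite. The second-order test alone is inconclusive -> degen.
(Indeed, f is constant along the null direction of H through x*, so x* is not a strict local extremum.)

degen


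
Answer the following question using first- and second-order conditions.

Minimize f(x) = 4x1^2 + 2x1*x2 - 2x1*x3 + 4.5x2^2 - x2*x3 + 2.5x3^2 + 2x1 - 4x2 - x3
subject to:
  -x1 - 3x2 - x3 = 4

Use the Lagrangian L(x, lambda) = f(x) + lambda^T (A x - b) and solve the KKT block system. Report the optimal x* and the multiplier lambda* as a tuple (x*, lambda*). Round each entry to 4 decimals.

Form the Lagrangian:
  L(x, lambda) = (1/2) x^T Q x + c^T x + lambda^T (A x - b)
Stationarity (grad_x L = 0): Q x + c + A^T lambda = 0.
Primal feasibility: A x = b.

This gives the KKT block system:
  [ Q   A^T ] [ x     ]   [-c ]
  [ A    0  ] [ lambda ] = [ b ]

Solving the linear system:
  x*      = (-0.7838, -0.7365, -1.0068)
  lambda* = (-3.7297)
  f(x*)   = 8.652

x* = (-0.7838, -0.7365, -1.0068), lambda* = (-3.7297)


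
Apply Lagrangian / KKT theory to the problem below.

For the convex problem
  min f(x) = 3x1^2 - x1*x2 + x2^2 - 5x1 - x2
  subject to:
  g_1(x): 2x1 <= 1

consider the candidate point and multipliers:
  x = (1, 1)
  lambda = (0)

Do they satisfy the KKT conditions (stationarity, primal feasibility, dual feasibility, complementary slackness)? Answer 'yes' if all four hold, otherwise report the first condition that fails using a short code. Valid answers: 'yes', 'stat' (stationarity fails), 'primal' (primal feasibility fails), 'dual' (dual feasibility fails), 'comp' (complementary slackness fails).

Gradient of f: grad f(x) = Q x + c = (0, 0)
Constraint values g_i(x) = a_i^T x - b_i:
  g_1((1, 1)) = 1
Stationarity residual: grad f(x) + sum_i lambda_i a_i = (0, 0)
  -> stationarity OK
Primal feasibility (all g_i <= 0): FAILS
Dual feasibility (all lambda_i >= 0): OK
Complementary slackness (lambda_i * g_i(x) = 0 for all i): OK

Verdict: the first failing condition is primal_feasibility -> primal.

primal


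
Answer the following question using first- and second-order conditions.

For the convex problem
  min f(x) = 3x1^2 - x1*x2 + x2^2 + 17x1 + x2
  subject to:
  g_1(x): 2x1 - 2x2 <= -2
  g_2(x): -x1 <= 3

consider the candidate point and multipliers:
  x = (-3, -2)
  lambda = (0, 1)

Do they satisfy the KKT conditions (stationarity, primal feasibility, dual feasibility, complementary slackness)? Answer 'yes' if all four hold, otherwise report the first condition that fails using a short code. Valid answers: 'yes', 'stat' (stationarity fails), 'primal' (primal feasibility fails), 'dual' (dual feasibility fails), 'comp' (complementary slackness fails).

Gradient of f: grad f(x) = Q x + c = (1, 0)
Constraint values g_i(x) = a_i^T x - b_i:
  g_1((-3, -2)) = 0
  g_2((-3, -2)) = 0
Stationarity residual: grad f(x) + sum_i lambda_i a_i = (0, 0)
  -> stationarity OK
Primal feasibility (all g_i <= 0): OK
Dual feasibility (all lambda_i >= 0): OK
Complementary slackness (lambda_i * g_i(x) = 0 for all i): OK

Verdict: yes, KKT holds.

yes


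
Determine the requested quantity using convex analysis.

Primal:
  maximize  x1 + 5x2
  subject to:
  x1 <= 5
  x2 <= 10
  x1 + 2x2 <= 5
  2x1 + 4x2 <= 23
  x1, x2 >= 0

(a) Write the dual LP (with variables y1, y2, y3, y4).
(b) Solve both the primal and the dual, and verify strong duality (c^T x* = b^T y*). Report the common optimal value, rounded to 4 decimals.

The standard primal-dual pair for 'max c^T x s.t. A x <= b, x >= 0' is:
  Dual:  min b^T y  s.t.  A^T y >= c,  y >= 0.

So the dual LP is:
  minimize  5y1 + 10y2 + 5y3 + 23y4
  subject to:
    y1 + y3 + 2y4 >= 1
    y2 + 2y3 + 4y4 >= 5
    y1, y2, y3, y4 >= 0

Solving the primal: x* = (0, 2.5).
  primal value c^T x* = 12.5.
Solving the dual: y* = (0, 0, 2.5, 0).
  dual value b^T y* = 12.5.
Strong duality: c^T x* = b^T y*. Confirmed.

12.5


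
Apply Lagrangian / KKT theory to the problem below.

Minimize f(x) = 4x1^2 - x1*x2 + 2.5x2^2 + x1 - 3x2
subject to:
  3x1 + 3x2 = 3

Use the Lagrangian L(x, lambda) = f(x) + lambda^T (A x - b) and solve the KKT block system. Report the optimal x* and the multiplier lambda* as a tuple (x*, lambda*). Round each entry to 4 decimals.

Form the Lagrangian:
  L(x, lambda) = (1/2) x^T Q x + c^T x + lambda^T (A x - b)
Stationarity (grad_x L = 0): Q x + c + A^T lambda = 0.
Primal feasibility: A x = b.

This gives the KKT block system:
  [ Q   A^T ] [ x     ]   [-c ]
  [ A    0  ] [ lambda ] = [ b ]

Solving the linear system:
  x*      = (0.1333, 0.8667)
  lambda* = (-0.4)
  f(x*)   = -0.6333

x* = (0.1333, 0.8667), lambda* = (-0.4)


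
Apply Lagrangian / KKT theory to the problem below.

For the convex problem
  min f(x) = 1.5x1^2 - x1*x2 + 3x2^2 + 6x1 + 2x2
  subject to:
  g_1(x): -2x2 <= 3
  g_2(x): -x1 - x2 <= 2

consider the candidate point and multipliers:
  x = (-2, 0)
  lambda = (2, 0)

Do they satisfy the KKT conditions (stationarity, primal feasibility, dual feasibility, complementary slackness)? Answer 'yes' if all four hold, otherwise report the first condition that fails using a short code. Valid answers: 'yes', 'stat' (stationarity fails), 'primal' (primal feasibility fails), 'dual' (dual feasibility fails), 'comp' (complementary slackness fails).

Gradient of f: grad f(x) = Q x + c = (0, 4)
Constraint values g_i(x) = a_i^T x - b_i:
  g_1((-2, 0)) = -3
  g_2((-2, 0)) = 0
Stationarity residual: grad f(x) + sum_i lambda_i a_i = (0, 0)
  -> stationarity OK
Primal feasibility (all g_i <= 0): OK
Dual feasibility (all lambda_i >= 0): OK
Complementary slackness (lambda_i * g_i(x) = 0 for all i): FAILS

Verdict: the first failing condition is complementary_slackness -> comp.

comp


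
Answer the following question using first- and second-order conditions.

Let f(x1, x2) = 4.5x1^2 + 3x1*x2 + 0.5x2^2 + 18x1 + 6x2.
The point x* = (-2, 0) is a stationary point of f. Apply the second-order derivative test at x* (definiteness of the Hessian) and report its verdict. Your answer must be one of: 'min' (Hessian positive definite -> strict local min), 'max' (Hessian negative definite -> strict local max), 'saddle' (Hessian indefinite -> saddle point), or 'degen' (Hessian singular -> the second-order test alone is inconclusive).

Compute the Hessian H = grad^2 f:
  H = [[9, 3], [3, 1]]
Verify stationarity: grad f(x*) = H x* + g = (0, 0).
Eigenvalues of H: 0, 10.
H has a zero eigenvalue (singular; positive semidefinite but not definite), so H is neither positive definite, negative definite, nor indefinite. The second-order test alone is inconclusive -> degen.
(Indeed, f is constant along the null direction of H through x*, so x* is not a strict local extremum.)

degen


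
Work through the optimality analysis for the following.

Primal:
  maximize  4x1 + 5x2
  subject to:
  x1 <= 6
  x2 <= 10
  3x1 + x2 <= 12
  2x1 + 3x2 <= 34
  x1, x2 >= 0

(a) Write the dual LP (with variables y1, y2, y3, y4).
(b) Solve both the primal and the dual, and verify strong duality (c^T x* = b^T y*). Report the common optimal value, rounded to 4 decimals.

The standard primal-dual pair for 'max c^T x s.t. A x <= b, x >= 0' is:
  Dual:  min b^T y  s.t.  A^T y >= c,  y >= 0.

So the dual LP is:
  minimize  6y1 + 10y2 + 12y3 + 34y4
  subject to:
    y1 + 3y3 + 2y4 >= 4
    y2 + y3 + 3y4 >= 5
    y1, y2, y3, y4 >= 0

Solving the primal: x* = (0.6667, 10).
  primal value c^T x* = 52.6667.
Solving the dual: y* = (0, 3.6667, 1.3333, 0).
  dual value b^T y* = 52.6667.
Strong duality: c^T x* = b^T y*. Confirmed.

52.6667


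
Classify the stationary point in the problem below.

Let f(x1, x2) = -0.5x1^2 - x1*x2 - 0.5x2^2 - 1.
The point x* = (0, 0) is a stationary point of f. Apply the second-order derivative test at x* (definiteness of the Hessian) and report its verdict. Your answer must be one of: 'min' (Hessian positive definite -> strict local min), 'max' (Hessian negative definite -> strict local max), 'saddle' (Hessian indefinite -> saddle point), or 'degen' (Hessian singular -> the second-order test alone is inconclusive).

Compute the Hessian H = grad^2 f:
  H = [[-1, -1], [-1, -1]]
Verify stationarity: grad f(x*) = H x* + g = (0, 0).
Eigenvalues of H: -2, 0.
H has a zero eigenvalue (singular; negative semidefinite but not definite), so H is neither positive definite, negative definite, nor indefinite. The second-order test alone is inconclusive -> degen.
(Indeed, f is constant along the null direction of H through x*, so x* is not a strict local extremum.)

degen


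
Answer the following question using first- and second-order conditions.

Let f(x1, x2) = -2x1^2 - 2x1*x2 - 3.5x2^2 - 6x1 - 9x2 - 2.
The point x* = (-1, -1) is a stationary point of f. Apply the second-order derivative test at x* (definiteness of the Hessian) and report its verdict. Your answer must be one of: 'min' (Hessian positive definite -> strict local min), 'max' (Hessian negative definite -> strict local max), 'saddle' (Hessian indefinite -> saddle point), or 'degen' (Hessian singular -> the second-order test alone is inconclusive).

Compute the Hessian H = grad^2 f:
  H = [[-4, -2], [-2, -7]]
Verify stationarity: grad f(x*) = H x* + g = (0, 0).
Eigenvalues of H: -8, -3.
Both eigenvalues < 0, so H is negative definite -> x* is a strict local max.

max
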